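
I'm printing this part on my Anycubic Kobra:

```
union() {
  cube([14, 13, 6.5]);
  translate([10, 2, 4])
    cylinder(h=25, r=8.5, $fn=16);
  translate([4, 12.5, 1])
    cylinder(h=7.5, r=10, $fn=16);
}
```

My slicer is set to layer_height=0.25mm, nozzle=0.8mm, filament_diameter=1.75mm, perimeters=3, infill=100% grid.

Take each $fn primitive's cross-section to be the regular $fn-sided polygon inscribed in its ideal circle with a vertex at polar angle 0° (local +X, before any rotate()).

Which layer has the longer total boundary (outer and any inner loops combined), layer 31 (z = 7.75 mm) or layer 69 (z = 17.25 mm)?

layer 31 (z = 7.75 mm)

Layer 31 (z = 7.75): the cube is not intersected at this z (z outside [0, 6.5]); the r=8.5 cylinder at (10, 2) gives a regular 16-gon of circumradius 8.5 (constant along its height) (perimeter = 2·16·8.500·sin(180°/16) = 53.06 mm); the r=10 cylinder at (4, 12.5) gives a regular 16-gon of circumradius 10 (constant along its height) (perimeter = 2·16·10.000·sin(180°/16) = 62.43 mm); Merging all regions: the regions partially overlap (shared area 58.20 mm²), so the edge portions inside another operand are dropped and the merged outline is re-measured after clipping — boundary = 84.52 mm. So its perimeter = 84.52 mm. Layer 69 (z = 17.25): the cube is not intersected at this z (z outside [0, 6.5]); the cylinder at (10, 2): section is a regular 16-gon, circumradius r=8.5 (perimeter = 2·16·8.500·sin(180°/16) = 53.06 mm); the cylinder at (4, 12.5) is not intersected at this z (z outside [1, 8.5]); Combining (union): only the r=8.5 cylinder at (10, 2) is present, so the union is just that shape — boundary = 53.06 mm. So its perimeter = 53.06 mm. Layer 31 is larger (84.52 vs 53.06 mm).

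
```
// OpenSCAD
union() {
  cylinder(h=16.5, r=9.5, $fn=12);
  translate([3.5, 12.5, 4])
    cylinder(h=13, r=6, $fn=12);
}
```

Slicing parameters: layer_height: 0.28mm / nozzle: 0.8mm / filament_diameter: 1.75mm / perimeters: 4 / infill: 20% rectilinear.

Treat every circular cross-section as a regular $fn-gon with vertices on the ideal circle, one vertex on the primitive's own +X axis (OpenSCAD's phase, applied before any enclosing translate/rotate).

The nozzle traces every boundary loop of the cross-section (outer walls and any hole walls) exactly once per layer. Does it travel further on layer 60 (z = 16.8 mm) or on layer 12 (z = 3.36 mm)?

Layer 60 (z = 16.8): the cylinder is not intersected at this z (z outside [0, 16.5]); the r=6 cylinder at (3.5, 12.5) contributes a regular 12-gon of circumradius 6 (perimeter = 2·12·6.000·sin(180°/12) = 37.27 mm); Combining (union): only the r=6 cylinder at (3.5, 12.5) is present, so the union is just that shape — boundary = 37.27 mm. So its perimeter = 37.27 mm. Layer 12 (z = 3.36): the r=9.5 cylinder contributes a regular 12-gon of circumradius 9.5 (perimeter = 2·12·9.500·sin(180°/12) = 59.01 mm); the cylinder at (3.5, 12.5) does not reach this height (z outside [4, 17]); Merging all regions: only the r=9.5 cylinder is present, so the union is just that shape — boundary = 59.01 mm. So its perimeter = 59.01 mm. Layer 12 is larger (59.01 vs 37.27 mm).

layer 12 (z = 3.36 mm)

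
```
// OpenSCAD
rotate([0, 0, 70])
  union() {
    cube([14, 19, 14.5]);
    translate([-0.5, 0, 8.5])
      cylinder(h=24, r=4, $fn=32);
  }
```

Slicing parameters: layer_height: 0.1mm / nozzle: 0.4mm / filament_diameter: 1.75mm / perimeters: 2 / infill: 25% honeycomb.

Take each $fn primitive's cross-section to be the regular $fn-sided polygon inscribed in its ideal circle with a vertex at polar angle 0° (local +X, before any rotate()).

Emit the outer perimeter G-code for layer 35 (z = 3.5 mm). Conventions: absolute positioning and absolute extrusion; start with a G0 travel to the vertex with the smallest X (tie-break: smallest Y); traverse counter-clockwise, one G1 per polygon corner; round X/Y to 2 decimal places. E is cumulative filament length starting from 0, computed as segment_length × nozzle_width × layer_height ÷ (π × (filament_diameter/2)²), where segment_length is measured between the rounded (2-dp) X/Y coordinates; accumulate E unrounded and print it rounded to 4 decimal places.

G0 X-17.85 Y6.50 Z3.50
G1 X0.00 Y0.00 E0.3159
G1 X4.79 Y13.16 E0.5488
G1 X-13.07 Y19.65 E0.8648
G1 X-17.85 Y6.50 E1.0975

At z = 3.5 mm: the cube is present — its section is the full 14×19 rectangle; the cylinder at (-0.5, 0) is not intersected at this z (z outside [8.5, 32.5]); Combining (union): only the 14×19 cube is present, so the union is just that shape — 1 connected region; (rotated 70° about Z; rotation is an isometry so areas/perimeters/island counts are preserved). The outline is a single polygon with 4 vertices. Extrusion per mm of travel: 0.4 × 0.1 / (π × 0.875²) = 0.016630. Accumulating E over each segment gives final E = 1.0975.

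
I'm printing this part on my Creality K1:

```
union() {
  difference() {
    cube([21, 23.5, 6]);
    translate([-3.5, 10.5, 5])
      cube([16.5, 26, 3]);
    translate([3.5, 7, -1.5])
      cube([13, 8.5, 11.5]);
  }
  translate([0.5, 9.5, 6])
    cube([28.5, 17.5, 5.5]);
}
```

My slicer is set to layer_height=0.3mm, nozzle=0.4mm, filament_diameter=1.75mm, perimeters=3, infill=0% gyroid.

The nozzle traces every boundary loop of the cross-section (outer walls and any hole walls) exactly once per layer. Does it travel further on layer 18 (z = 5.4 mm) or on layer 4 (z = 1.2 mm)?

Layer 18 (z = 5.4): the 21×23.5 cube contributes its full rectangle (perimeter 89.00 mm); the 16.5×26 cube at (-3.5, 10.5) contributes its full rectangle (perimeter 85.00 mm); the cube at (3.5, 7) (footprint 13×8.5) is included at this height (perimeter 43.00 mm); Taking the first minus the rest: starting from the 21×23.5 cube, the 16.5×26 cube at (-3.5, 10.5) partially overlaps it — only the 169.00 mm² overlap (of its 429.00 mm²) is removed, clipping the outline; the 13×8.5 cube at (3.5, 7) partially overlaps it — only the 63.00 mm² overlap (of its 110.50 mm²) is removed, clipping the outline — boundary = 103.00 mm; the cube at (0.5, 9.5) is not intersected at this z (z outside [6, 11.5]); Combining (union): only the result so far is present, so the union is just that shape — boundary = 103.00 mm. So its perimeter = 103.00 mm. Layer 4 (z = 1.2): the cube is present — its section is the full 21×23.5 rectangle (perimeter 89.00 mm); the cube at (-3.5, 10.5) is absent (z outside [5, 8]); the 13×8.5 cube at (3.5, 7) contributes its full rectangle (perimeter 43.00 mm); Taking the first minus the rest: starting from the 21×23.5 cube, the 13×8.5 cube at (3.5, 7) lies wholly inside it (removes its full 110.50 mm² and its 43.00 mm outline becomes a hole wall) — boundary (outer + 1 inner loop) = 132.00 mm; the cube at (0.5, 9.5) is absent (z outside [6, 11.5]); Merging all regions: only the result so far is present, so the union is just that shape — boundary (outer + 1 inner loop) = 132.00 mm. So its perimeter = 132.00 mm. Layer 4 is larger (132.00 vs 103.00 mm).

layer 4 (z = 1.2 mm)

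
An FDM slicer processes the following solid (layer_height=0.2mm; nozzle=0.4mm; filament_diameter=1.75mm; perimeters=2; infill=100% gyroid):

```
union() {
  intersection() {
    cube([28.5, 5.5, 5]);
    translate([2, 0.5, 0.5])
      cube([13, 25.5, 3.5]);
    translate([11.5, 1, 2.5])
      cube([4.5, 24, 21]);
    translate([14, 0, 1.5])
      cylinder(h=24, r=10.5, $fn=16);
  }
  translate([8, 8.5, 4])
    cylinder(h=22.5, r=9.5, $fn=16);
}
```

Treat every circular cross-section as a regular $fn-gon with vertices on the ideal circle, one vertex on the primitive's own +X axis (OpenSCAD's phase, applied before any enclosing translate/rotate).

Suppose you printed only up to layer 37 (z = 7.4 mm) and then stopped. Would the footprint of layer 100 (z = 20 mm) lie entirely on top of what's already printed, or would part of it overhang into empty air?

entirely on top

Compare the two slices. At z = 7.4: the cube is not intersected at this z (z outside [0, 5]); the cube at (2, 0.5) does not reach this height (z outside [0.5, 4]); the cube at (11.5, 1) (footprint 4.5×24) is included at this height (area 108.00 mm²); the cylinder at (14, 0): section is a regular 16-gon, circumradius r=10.5 (area = (16/2)·10.500²·sin(360°/16) = 337.53 mm²); After intersecting: at least one operand is absent at this height, so nothing remains; the r=9.5 cylinder at (8, 8.5) contributes a regular 16-gon of circumradius 9.5 (area = (16/2)·9.500²·sin(360°/16) = 276.30 mm²); Taking the union: only the r=9.5 cylinder at (8, 8.5) is present, so the union is just that shape — area = 276.30 mm². At z = 20: the cube is not intersected at this z (z outside [0, 5]); the cube at (2, 0.5) is absent (z outside [0.5, 4]); the cube at (11.5, 1) is present — its section is the full 4.5×24 rectangle (area 108.00 mm²); the r=10.5 cylinder at (14, 0) gives a regular 16-gon of circumradius 10.5 (constant along its height) (area = (16/2)·10.500²·sin(360°/16) = 337.53 mm²); After intersecting: at least one operand is absent at this height, so nothing remains; the r=9.5 cylinder at (8, 8.5) contributes a regular 16-gon of circumradius 9.5 (area = (16/2)·9.500²·sin(360°/16) = 276.30 mm²); Taking the union: only the r=9.5 cylinder at (8, 8.5) is present, so the union is just that shape — area = 276.30 mm². Checking containment: the cross-section at z = 20 is a subset of the cross-section at z = 7.4.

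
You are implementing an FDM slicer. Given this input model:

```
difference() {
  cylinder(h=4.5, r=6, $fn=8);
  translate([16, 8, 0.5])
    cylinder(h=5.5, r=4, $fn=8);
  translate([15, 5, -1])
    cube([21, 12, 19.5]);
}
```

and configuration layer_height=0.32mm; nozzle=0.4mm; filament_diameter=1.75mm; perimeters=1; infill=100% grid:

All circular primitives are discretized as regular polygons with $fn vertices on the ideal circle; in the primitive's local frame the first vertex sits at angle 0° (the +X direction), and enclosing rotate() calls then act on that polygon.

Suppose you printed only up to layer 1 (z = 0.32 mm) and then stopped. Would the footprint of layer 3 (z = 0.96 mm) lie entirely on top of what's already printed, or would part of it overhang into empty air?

Compare the two slices. At z = 0.32: the cylinder: section is a regular 8-gon, circumradius r=6 (area = (8/2)·6.000²·sin(360°/8) = 101.82 mm²); the cylinder at (16, 8) is not intersected at this z (z outside [0.5, 6]); the cube at (15, 5) (footprint 21×12) is included at this height (area 252.00 mm²); After the difference (first − rest): starting from the r=6 cylinder (101.82 mm²), the 21×12 cube at (15, 5) misses the remaining region (no effect) — area = 101.82 mm². At z = 0.96: the cylinder: section is a regular 8-gon, circumradius r=6 (area = (8/2)·6.000²·sin(360°/8) = 101.82 mm²); the r=4 cylinder at (16, 8) contributes a regular 8-gon of circumradius 4 (area = (8/2)·4.000²·sin(360°/8) = 45.25 mm²); the 21×12 cube at (15, 5) contributes its full rectangle (area 252.00 mm²); After the difference (first − rest): starting from the r=6 cylinder (101.82 mm²), the r=4 cylinder at (16, 8) misses the remaining region (no effect); the 21×12 cube at (15, 5) misses the remaining region (no effect) — area = 101.82 mm². Checking containment: the cross-section at z = 0.96 is a subset of the cross-section at z = 0.32.

entirely on top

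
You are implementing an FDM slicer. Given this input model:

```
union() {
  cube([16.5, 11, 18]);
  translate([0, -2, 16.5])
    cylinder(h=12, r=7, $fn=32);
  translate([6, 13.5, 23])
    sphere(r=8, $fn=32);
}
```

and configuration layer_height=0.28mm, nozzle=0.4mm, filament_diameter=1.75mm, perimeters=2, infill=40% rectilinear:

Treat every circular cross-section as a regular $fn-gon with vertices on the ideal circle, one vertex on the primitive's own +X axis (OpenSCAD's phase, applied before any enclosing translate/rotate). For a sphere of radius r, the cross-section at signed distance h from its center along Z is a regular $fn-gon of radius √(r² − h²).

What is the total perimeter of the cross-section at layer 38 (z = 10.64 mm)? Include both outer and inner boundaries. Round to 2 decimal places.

At z = 10.64 mm: the cube (footprint 16.5×11) is included at this height (perimeter 55.00 mm); the cylinder at (0, -2) is not intersected at this z (z outside [16.5, 28.5]); the sphere at (6, 13.5) is not intersected at this z (|z−center|=12.360 > r=8); Combining (union): only the 16.5×11 cube is present, so the union is just that shape — boundary = 55.00 mm. Overall, the cross-section is a single solid region. Total boundary length (outer) = 55.00 mm.

55.00 mm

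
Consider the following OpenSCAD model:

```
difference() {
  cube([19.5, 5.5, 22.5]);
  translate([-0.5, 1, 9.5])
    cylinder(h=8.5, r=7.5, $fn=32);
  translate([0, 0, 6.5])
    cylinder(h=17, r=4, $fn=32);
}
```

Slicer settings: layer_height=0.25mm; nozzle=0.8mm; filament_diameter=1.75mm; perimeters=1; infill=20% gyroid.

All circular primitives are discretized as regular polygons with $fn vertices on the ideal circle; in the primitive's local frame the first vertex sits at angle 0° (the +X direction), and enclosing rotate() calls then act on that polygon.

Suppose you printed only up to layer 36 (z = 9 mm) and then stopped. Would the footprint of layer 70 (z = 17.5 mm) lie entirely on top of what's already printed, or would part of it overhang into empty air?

Compare the two slices. At z = 9: the cube (footprint 19.5×5.5) is included at this height (area 107.25 mm²); the cylinder at (-0.5, 1) is not intersected at this z (z outside [9.5, 18]); the r=4 cylinder gives a regular 32-gon of circumradius 4 (constant along its height) (area = (32/2)·4.000²·sin(360°/32) = 49.94 mm²); Taking the first minus the rest: starting from the 19.5×5.5 cube (107.25 mm²), the r=4 cylinder partially overlaps it — only the 12.49 mm² overlap (of its 49.94 mm²) is removed, clipping the outline — area = 94.76 mm². At z = 17.5: the cube is present — its section is the full 19.5×5.5 rectangle (area 107.25 mm²); the r=7.5 cylinder at (-0.5, 1) gives a regular 32-gon of circumradius 7.5 (constant along its height) (area = (32/2)·7.500²·sin(360°/32) = 175.58 mm²); the r=4 cylinder contributes a regular 32-gon of circumradius 4 (area = (32/2)·4.000²·sin(360°/32) = 49.94 mm²); Taking the first minus the rest: starting from the 19.5×5.5 cube (107.25 mm²), the r=7.5 cylinder at (-0.5, 1) partially overlaps it — only the 36.19 mm² overlap (of its 175.58 mm²) is removed, clipping the outline; the r=4 cylinder misses the remaining region (no effect) — area = 71.06 mm². Checking containment: the cross-section at z = 17.5 is a subset of the cross-section at z = 9.

entirely on top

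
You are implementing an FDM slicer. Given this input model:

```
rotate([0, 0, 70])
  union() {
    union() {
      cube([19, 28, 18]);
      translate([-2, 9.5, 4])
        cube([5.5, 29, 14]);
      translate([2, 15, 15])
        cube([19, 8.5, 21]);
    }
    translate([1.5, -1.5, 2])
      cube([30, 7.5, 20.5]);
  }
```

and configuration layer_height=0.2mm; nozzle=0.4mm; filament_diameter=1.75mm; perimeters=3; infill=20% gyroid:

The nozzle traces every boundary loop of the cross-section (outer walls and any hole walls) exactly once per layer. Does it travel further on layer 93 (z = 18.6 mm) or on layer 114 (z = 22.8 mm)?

Layer 93 (z = 18.6): the cube does not reach this height (z outside [0, 18]); the cube at (-2, 9.5) is absent (z outside [4, 18]); the 19×8.5 cube at (2, 15) contributes its full rectangle (perimeter 55.00 mm); Taking the union: only the 19×8.5 cube at (2, 15) is present, so the union is just that shape — boundary = 55.00 mm; the cube at (1.5, -1.5) (footprint 30×7.5) is included at this height (perimeter 75.00 mm); Taking the union: the 2 present regions are separate (no shared area or edge), so areas and boundary lengths simply add and each stays a separate island — boundary = 130.00 mm; (whole slice rotated 70° about Z — lengths, areas and connectivity unchanged). So its perimeter = 130.00 mm. Layer 114 (z = 22.8): the cube is absent (z outside [0, 18]); the cube at (-2, 9.5) is not intersected at this z (z outside [4, 18]); the cube at (2, 15) is present — its section is the full 19×8.5 rectangle (perimeter 55.00 mm); Taking the union: only the 19×8.5 cube at (2, 15) is present, so the union is just that shape — boundary = 55.00 mm; the cube at (1.5, -1.5) is absent (z outside [2, 22.5]); Merging all regions: only the result so far is present, so the union is just that shape — boundary = 55.00 mm; (whole slice rotated 70° about Z — lengths, areas and connectivity unchanged). So its perimeter = 55.00 mm. Layer 93 is larger (130.00 vs 55.00 mm).

layer 93 (z = 18.6 mm)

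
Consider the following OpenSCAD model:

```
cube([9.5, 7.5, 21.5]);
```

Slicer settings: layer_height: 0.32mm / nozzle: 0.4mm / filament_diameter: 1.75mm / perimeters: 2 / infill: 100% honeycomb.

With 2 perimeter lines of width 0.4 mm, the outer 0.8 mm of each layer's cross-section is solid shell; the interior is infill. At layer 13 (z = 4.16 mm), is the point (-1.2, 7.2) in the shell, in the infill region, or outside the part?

outside

At z = 4.16 mm: the cube is present — its section is the full 9.5×7.5 rectangle. Overall, the cross-section is a single solid region. The nearest boundary edge runs (0.00, 7.50)→(0.00, 0.00); distance from the point to it = 1.20 mm. The point is not inside any of the regions above, so it lies outside the cross-section (1.20 mm from the nearest boundary).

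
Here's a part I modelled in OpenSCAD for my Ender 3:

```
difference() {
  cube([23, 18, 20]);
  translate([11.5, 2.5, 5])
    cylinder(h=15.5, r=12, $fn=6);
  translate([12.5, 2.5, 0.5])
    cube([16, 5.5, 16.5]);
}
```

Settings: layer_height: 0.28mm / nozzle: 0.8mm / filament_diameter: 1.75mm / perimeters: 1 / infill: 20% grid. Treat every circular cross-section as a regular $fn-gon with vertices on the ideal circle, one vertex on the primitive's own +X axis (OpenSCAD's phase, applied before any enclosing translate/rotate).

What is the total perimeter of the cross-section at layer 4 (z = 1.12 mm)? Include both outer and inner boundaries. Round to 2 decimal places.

At z = 1.12 mm: the cube (footprint 23×18) is included at this height (perimeter 82.00 mm); the cylinder at (11.5, 2.5) is not intersected at this z (z outside [5, 20.5]); the 16×5.5 cube at (12.5, 2.5) contributes its full rectangle (perimeter 43.00 mm); Taking the first minus the rest: starting from the 23×18 cube, the 16×5.5 cube at (12.5, 2.5) partially overlaps it — only the 57.75 mm² overlap (of its 88.00 mm²) is removed, clipping the outline — boundary = 103.00 mm. Overall, the cross-section is a single solid region. Total boundary length (outer) = 103.00 mm.

103.00 mm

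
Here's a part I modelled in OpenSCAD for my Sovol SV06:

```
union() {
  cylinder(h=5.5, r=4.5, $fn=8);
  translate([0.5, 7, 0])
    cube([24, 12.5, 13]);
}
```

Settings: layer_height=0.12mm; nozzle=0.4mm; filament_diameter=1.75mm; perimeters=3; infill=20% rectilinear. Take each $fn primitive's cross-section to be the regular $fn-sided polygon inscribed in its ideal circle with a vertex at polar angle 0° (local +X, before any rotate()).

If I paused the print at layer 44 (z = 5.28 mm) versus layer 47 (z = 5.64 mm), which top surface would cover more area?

Layer 44 (z = 5.28): the cylinder: section is a regular 8-gon, circumradius r=4.5 (area = (8/2)·4.500²·sin(360°/8) = 57.28 mm²); the cube at (0.5, 7) (footprint 24×12.5) is included at this height (area 300.00 mm²); Taking the union: the 2 present regions are separate (no shared area or edge), so areas and boundary lengths simply add and each stays a separate island — area = 357.28 mm². So its area = 357.28 mm². Layer 47 (z = 5.64): the cylinder is not intersected at this z (z outside [0, 5.5]); the 24×12.5 cube at (0.5, 7) contributes its full rectangle (area 300.00 mm²); Taking the union: only the 24×12.5 cube at (0.5, 7) is present, so the union is just that shape — area = 300.00 mm². So its area = 300.00 mm². Layer 44 is larger (357.28 vs 300.00 mm²).

layer 44 (z = 5.28 mm)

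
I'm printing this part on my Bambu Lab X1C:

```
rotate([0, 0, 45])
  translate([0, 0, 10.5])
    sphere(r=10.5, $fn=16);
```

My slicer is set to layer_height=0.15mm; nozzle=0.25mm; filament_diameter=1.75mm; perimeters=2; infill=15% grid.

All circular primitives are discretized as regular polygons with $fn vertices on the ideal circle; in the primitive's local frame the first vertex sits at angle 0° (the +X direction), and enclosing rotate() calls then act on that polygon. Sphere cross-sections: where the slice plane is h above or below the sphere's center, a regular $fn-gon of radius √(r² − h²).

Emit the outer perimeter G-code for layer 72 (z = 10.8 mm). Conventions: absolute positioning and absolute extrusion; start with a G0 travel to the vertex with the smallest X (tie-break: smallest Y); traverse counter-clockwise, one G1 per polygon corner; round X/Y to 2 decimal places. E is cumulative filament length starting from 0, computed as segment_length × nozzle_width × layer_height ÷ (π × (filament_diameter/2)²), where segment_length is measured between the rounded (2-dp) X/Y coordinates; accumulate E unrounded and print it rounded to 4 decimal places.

At z = 10.8 mm: the r=10.5 sphere contributes a regular 16-gon of circumradius √(10.5²−0.3²) = 10.496; (whole slice rotated 45° about Z — lengths, areas and connectivity unchanged). The outline is a single polygon with 16 vertices. Extrusion per mm of travel: 0.25 × 0.15 / (π × 0.875²) = 0.015591. Accumulating E over each segment gives final E = 1.0218.

G0 X-10.50 Y0.00 Z10.80
G1 X-9.70 Y-4.02 E0.0639
G1 X-7.42 Y-7.42 E0.1277
G1 X-4.02 Y-9.70 E0.1916
G1 X0.00 Y-10.50 E0.2555
G1 X4.02 Y-9.70 E0.3194
G1 X7.42 Y-7.42 E0.3832
G1 X9.70 Y-4.02 E0.4470
G1 X10.50 Y0.00 E0.5109
G1 X9.70 Y4.02 E0.5748
G1 X7.42 Y7.42 E0.6386
G1 X4.02 Y9.70 E0.7025
G1 X0.00 Y10.50 E0.7664
G1 X-4.02 Y9.70 E0.8303
G1 X-7.42 Y7.42 E0.8941
G1 X-9.70 Y4.02 E0.9579
G1 X-10.50 Y0.00 E1.0218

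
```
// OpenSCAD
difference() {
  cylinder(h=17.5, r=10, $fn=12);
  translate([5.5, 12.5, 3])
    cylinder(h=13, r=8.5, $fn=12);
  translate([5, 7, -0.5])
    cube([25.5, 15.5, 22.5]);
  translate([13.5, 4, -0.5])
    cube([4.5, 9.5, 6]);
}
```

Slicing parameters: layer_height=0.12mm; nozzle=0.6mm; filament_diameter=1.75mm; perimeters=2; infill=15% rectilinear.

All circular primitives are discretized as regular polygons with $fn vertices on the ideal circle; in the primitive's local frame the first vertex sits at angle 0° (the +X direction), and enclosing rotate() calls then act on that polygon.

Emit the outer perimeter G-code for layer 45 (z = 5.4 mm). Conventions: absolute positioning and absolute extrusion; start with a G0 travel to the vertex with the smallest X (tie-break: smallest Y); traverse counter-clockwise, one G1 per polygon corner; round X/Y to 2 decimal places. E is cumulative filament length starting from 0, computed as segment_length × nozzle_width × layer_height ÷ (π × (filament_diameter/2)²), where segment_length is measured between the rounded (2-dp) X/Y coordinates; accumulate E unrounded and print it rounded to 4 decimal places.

G0 X-10.00 Y0.00 Z5.40
G1 X-8.66 Y-5.00 E0.1550
G1 X-5.00 Y-8.66 E0.3099
G1 X0.00 Y-10.00 E0.4648
G1 X5.00 Y-8.66 E0.6198
G1 X8.66 Y-5.00 E0.7747
G1 X10.00 Y0.00 E0.9297
G1 X8.70 Y4.86 E1.0803
G1 X5.50 Y4.00 E1.1795
G1 X1.25 Y5.14 E1.3112
G1 X-1.86 Y8.25 E1.4428
G1 X-2.17 Y9.42 E1.4791
G1 X-5.00 Y8.66 E1.5668
G1 X-8.66 Y5.00 E1.7217
G1 X-10.00 Y0.00 E1.8767

At z = 5.4 mm: the r=10 cylinder gives a regular 12-gon of circumradius 10 (constant along its height); the cylinder at (5.5, 12.5): section is a regular 12-gon, circumradius r=8.5; the cube at (5, 7) (footprint 25.5×15.5) is included at this height; the 4.5×9.5 cube at (13.5, 4) contributes its full rectangle; After the difference (first − rest): starting from the r=10 cylinder, the r=8.5 cylinder at (5.5, 12.5) partially overlaps it — only the 35.77 mm² overlap (of its 216.75 mm²) is removed, clipping the outline; the 25.5×15.5 cube at (5, 7) misses the remaining region (no effect); the 4.5×9.5 cube at (13.5, 4) misses the remaining region (no effect) — 1 connected region. The outline is a single polygon with 14 vertices. Extrusion per mm of travel: 0.6 × 0.12 / (π × 0.875²) = 0.029934. Accumulating E over each segment gives final E = 1.8767.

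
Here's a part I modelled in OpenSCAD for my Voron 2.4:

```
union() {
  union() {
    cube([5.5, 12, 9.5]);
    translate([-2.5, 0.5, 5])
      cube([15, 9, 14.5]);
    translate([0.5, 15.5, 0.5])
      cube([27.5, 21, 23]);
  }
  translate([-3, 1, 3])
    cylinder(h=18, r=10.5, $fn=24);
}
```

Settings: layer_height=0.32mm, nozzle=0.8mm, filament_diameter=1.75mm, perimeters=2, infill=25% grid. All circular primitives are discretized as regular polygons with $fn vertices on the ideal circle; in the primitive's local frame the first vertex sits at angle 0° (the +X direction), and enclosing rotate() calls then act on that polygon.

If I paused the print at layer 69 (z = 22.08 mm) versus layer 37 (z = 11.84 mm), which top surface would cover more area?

Layer 69 (z = 22.08): the cube is not intersected at this z (z outside [0, 9.5]); the cube at (-2.5, 0.5) does not reach this height (z outside [5, 19.5]); the cube at (0.5, 15.5) is present — its section is the full 27.5×21 rectangle (area 577.50 mm²); Taking the union: only the 27.5×21 cube at (0.5, 15.5) is present, so the union is just that shape — area = 577.50 mm²; the cylinder at (-3, 1) is not intersected at this z (z outside [3, 21]); Combining (union): only that combined region is present, so the union is just that shape — area = 577.50 mm². So its area = 577.50 mm². Layer 37 (z = 11.84): the cube is absent (z outside [0, 9.5]); the cube at (-2.5, 0.5) is present — its section is the full 15×9 rectangle (area 135.00 mm²); the cube at (0.5, 15.5) (footprint 27.5×21) is included at this height (area 577.50 mm²); Combining (union): the 2 present regions are separate (no shared area or edge), so areas and boundary lengths simply add and each stays a separate island — area = 712.50 mm²; the r=10.5 cylinder at (-3, 1) gives a regular 24-gon of circumradius 10.5 (constant along its height) (area = (24/2)·10.500²·sin(360°/24) = 342.42 mm²); Taking the union: the regions partially overlap — summed areas 1054.92 mm² minus the doubly-counted overlap 78.33 mm² gives 976.59 mm² — area = 976.59 mm². So its area = 976.59 mm². Layer 37 is larger (976.59 vs 577.50 mm²).

layer 37 (z = 11.84 mm)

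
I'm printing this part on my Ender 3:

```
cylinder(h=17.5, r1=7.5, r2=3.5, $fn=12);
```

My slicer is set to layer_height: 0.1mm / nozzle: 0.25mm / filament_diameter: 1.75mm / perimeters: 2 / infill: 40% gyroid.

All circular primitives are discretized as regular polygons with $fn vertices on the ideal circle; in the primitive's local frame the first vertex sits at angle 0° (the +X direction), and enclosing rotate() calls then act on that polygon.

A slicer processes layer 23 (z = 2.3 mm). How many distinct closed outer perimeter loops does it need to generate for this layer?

1

At z = 2.3 mm: the cone contributes a regular 12-gon of circumradius 6.974 (interpolated between r1=7.5 and r2=3.5 at t=0.131). The result has 1 disconnected region.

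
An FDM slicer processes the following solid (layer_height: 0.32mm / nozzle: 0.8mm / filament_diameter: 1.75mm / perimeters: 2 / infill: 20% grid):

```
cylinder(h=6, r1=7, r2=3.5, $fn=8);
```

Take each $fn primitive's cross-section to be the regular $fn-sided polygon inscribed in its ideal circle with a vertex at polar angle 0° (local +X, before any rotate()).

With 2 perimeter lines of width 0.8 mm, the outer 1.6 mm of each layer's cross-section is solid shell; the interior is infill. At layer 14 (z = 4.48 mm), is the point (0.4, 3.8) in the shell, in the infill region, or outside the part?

At z = 4.48 mm: the cone contributes a regular 8-gon of circumradius 4.387 (interpolated between r1=7 and r2=3.5 at t=0.747). Overall, the cross-section is a single solid region. The nearest boundary edge runs (3.10, 3.10)→(0.00, 4.39); distance from the point to it = 0.39 mm. The point is inside the cross-section, 0.39 mm from the nearest boundary — within the 1.6 mm shell band (2 × 0.8).

shell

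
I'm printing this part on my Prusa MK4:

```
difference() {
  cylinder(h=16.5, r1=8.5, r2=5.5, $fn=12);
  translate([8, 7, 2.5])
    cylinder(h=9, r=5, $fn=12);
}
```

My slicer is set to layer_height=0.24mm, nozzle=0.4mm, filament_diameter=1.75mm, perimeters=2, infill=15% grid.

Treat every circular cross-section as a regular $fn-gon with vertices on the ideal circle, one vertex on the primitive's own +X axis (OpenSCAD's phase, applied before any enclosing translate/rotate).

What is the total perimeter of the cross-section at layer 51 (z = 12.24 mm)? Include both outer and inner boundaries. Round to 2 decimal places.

At z = 12.24 mm: the cone contributes a regular 12-gon of circumradius 6.275 (interpolated between r1=8.5 and r2=5.5 at t=0.742) (perimeter = 2·12·6.275·sin(180°/12) = 38.98 mm); the cylinder at (8, 7) is not intersected at this z (z outside [2.5, 11.5]); After the difference (first − rest): none of the subtracted shapes is present at this height, so the cone is unchanged — boundary = 38.98 mm. Overall, the cross-section is a single solid region. Total boundary length (outer) = 38.98 mm.

38.98 mm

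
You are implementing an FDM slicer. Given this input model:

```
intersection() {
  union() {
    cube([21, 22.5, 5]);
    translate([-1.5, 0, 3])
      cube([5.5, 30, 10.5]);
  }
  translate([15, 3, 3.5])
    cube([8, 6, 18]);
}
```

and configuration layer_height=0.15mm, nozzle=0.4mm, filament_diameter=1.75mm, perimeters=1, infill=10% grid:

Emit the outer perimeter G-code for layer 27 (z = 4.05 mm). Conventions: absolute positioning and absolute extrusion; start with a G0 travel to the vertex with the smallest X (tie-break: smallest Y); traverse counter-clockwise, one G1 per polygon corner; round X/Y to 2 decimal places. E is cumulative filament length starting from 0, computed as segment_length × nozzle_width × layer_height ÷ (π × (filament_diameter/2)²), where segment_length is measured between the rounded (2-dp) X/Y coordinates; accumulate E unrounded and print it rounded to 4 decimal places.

G0 X15.00 Y3.00 Z4.05
G1 X21.00 Y3.00 E0.1497
G1 X21.00 Y9.00 E0.2993
G1 X15.00 Y9.00 E0.4490
G1 X15.00 Y3.00 E0.5987

At z = 4.05 mm: the cube is present — its section is the full 21×22.5 rectangle; the cube at (-1.5, 0) (footprint 5.5×30) is included at this height; Merging all regions: the regions partially overlap (shared area 90.00 mm²), so overlapping operands fuse into one piece — 1 connected region; the cube at (15, 3) (footprint 8×6) is included at this height; Taking the intersection: the 8×6 cube at (15, 3) partially overlaps that combined region; clipping to the common part keeps 36.00 mm² — 1 connected region. The outline is a single polygon with 4 vertices. Extrusion per mm of travel: 0.4 × 0.15 / (π × 0.875²) = 0.024945. Accumulating E over each segment gives final E = 0.5987.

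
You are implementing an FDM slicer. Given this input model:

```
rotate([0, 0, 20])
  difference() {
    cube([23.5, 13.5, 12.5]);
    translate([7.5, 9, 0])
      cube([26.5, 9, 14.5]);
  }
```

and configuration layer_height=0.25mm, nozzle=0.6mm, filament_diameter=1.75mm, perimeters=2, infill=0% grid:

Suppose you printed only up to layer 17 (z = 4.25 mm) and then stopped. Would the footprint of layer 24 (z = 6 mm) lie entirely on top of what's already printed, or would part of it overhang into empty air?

Compare the two slices. At z = 4.25: the cube is present — its section is the full 23.5×13.5 rectangle (area 317.25 mm²); the cube at (7.5, 9) (footprint 26.5×9) is included at this height (area 238.50 mm²); Taking the first minus the rest: starting from the 23.5×13.5 cube (317.25 mm²), the 26.5×9 cube at (7.5, 9) partially overlaps it — only the 72.00 mm² overlap (of its 238.50 mm²) is removed, clipping the outline — area = 245.25 mm²; (whole slice rotated 20° about Z — lengths, areas and connectivity unchanged). At z = 6: the 23.5×13.5 cube contributes its full rectangle (area 317.25 mm²); the cube at (7.5, 9) is present — its section is the full 26.5×9 rectangle (area 238.50 mm²); After the difference (first − rest): starting from the 23.5×13.5 cube (317.25 mm²), the 26.5×9 cube at (7.5, 9) partially overlaps it — only the 72.00 mm² overlap (of its 238.50 mm²) is removed, clipping the outline — area = 245.25 mm²; (rotated 20° about Z; rotation is an isometry so areas/perimeters/island counts are preserved). Checking containment: the cross-section at z = 6 is a subset of the cross-section at z = 4.25.

entirely on top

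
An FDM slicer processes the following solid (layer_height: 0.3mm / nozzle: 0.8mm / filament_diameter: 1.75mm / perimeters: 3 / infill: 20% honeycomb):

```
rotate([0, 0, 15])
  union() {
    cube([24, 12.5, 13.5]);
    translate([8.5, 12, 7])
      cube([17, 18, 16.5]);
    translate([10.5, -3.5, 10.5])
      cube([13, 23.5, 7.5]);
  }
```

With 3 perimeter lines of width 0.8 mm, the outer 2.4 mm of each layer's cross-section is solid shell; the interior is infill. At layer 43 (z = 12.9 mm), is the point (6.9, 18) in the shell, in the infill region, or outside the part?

infill

At z = 12.9 mm: the 24×12.5 cube contributes its full rectangle; the cube at (8.5, 12) (footprint 17×18) is included at this height; the 13×23.5 cube at (10.5, -3.5) contributes its full rectangle; Taking the union: the regions partially overlap (shared area 267.75 mm²), so overlapping operands fuse into one piece — 1 connected region; (whole slice rotated 15° about Z — lengths, areas and connectivity unchanged). Overall, the cross-section is a single solid region. Undo the 15° rotation: the query point maps to (11.324, 15.601) in the un-rotated model frame. The nearest boundary edge runs (8.50, 12.50)→(8.50, 30.00); distance from the point to it = 2.82 mm. The point is inside the cross-section and 2.82 mm from the nearest boundary — more than the 2.4 mm shell width (3 × 0.8), so it's in the infill interior.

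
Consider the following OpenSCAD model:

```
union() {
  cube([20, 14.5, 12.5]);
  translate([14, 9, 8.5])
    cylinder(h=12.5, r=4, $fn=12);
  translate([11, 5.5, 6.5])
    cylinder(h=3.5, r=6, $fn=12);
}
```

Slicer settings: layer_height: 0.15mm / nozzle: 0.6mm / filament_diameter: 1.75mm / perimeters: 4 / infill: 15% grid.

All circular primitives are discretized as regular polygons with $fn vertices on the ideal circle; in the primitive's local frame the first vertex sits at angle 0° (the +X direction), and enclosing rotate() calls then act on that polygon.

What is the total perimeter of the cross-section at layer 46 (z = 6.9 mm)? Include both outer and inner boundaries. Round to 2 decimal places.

At z = 6.9 mm: the cube is present — its section is the full 20×14.5 rectangle (perimeter 69.00 mm); the cylinder at (14, 9) is not intersected at this z (z outside [8.5, 21]); the r=6 cylinder at (11, 5.5) gives a regular 12-gon of circumradius 6 (constant along its height) (perimeter = 2·12·6.000·sin(180°/12) = 37.27 mm); Merging all regions: the regions partially overlap (shared area 107.07 mm²), so the edge portions inside another operand are dropped and the merged outline is re-measured after clipping — boundary = 69.13 mm. Overall, the cross-section is a single solid region. Total boundary length (outer) = 69.13 mm.

69.13 mm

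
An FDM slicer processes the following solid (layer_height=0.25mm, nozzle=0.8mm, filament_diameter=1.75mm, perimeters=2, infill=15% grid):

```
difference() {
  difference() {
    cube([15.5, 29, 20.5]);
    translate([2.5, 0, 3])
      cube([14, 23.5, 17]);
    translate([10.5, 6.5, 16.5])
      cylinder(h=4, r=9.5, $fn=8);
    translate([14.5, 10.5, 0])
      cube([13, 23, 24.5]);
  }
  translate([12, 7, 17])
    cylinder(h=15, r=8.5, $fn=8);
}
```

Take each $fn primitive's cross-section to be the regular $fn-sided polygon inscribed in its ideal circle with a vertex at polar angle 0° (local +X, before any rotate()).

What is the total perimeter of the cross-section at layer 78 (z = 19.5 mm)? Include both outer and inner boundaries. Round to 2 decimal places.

87.60 mm

At z = 19.5 mm: the cube (footprint 15.5×29) is included at this height (perimeter 89.00 mm); the cube at (2.5, 0) is present — its section is the full 14×23.5 rectangle (perimeter 75.00 mm); the r=9.5 cylinder at (10.5, 6.5) contributes a regular 8-gon of circumradius 9.5 (perimeter = 2·8·9.500·sin(180°/8) = 58.17 mm); the 13×23 cube at (14.5, 10.5) contributes its full rectangle (perimeter 72.00 mm); Subtracting the remaining from the first: starting from the 15.5×29 cube, the 14×23.5 cube at (2.5, 0) partially overlaps it — only the 305.50 mm² overlap (of its 329.00 mm²) is removed, clipping the outline; the r=9.5 cylinder at (10.5, 6.5) partially overlaps it — only the 5.43 mm² overlap (of its 255.27 mm²) is removed, clipping the outline; the 13×23 cube at (14.5, 10.5) partially overlaps it — only the 5.50 mm² overlap (of its 299.00 mm²) is removed, clipping the outline — boundary = 87.60 mm; the r=8.5 cylinder at (12, 7) contributes a regular 8-gon of circumradius 8.5 (perimeter = 2·8·8.500·sin(180°/8) = 52.04 mm); After the difference (first − rest): starting from the result so far, the r=8.5 cylinder at (12, 7) misses the remaining region (no effect) — boundary = 87.60 mm. Overall, the cross-section is a single solid region. Total boundary length (outer) = 87.60 mm.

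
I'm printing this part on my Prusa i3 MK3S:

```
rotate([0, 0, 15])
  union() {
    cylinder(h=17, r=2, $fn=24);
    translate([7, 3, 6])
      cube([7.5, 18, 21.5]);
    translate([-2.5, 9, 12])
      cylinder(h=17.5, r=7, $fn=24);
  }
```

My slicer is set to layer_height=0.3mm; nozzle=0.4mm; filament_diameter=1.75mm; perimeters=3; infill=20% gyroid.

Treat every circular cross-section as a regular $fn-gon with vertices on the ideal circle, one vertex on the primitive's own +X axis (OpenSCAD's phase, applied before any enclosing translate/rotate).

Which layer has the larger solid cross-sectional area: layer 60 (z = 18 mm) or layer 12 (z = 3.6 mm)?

Layer 60 (z = 18): the cylinder is absent (z outside [0, 17]); the 7.5×18 cube at (7, 3) contributes its full rectangle (area 135.00 mm²); the r=7 cylinder at (-2.5, 9) contributes a regular 24-gon of circumradius 7 (area = (24/2)·7.000²·sin(360°/24) = 152.19 mm²); Combining (union): the 2 present regions are separate (no shared area or edge), so areas and boundary lengths simply add and each stays a separate island — area = 287.19 mm²; (rotated 15° about Z; rotation is an isometry so areas/perimeters/island counts are preserved). So its area = 287.19 mm². Layer 12 (z = 3.6): the r=2 cylinder contributes a regular 24-gon of circumradius 2 (area = (24/2)·2.000²·sin(360°/24) = 12.42 mm²); the cube at (7, 3) is not intersected at this z (z outside [6, 27.5]); the cylinder at (-2.5, 9) is not intersected at this z (z outside [12, 29.5]); Combining (union): only the r=2 cylinder is present, so the union is just that shape — area = 12.42 mm²; (rotated 15° about Z; rotation is an isometry so areas/perimeters/island counts are preserved). So its area = 12.42 mm². Layer 60 is larger (287.19 vs 12.42 mm²).

layer 60 (z = 18 mm)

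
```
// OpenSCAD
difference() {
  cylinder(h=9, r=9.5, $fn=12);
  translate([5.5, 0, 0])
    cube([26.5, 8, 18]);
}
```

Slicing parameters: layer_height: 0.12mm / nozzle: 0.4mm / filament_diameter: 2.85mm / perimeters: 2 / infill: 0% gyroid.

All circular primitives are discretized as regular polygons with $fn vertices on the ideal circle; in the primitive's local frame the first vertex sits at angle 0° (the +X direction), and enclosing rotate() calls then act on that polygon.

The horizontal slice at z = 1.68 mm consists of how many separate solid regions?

1

At z = 1.68 mm: the r=9.5 cylinder contributes a regular 12-gon of circumradius 9.5; the cube at (5.5, 0) is present — its section is the full 26.5×8 rectangle; Taking the first minus the rest: starting from the r=9.5 cylinder, the 26.5×8 cube at (5.5, 0) partially overlaps it — only the 19.70 mm² overlap (of its 212.00 mm²) is removed, clipping the outline — 1 connected region. The result has 1 disconnected region.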